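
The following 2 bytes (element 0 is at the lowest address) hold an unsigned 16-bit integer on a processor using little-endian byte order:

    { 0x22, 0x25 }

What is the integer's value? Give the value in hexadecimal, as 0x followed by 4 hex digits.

Little-endian stores the least-significant byte at the lowest address.
Reassemble most-significant byte first: 25 22 → 0x2522.

0x2522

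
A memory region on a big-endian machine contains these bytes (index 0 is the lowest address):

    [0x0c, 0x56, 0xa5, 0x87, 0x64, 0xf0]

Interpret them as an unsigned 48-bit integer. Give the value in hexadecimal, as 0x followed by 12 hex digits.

0x0C56A58764F0

Big-endian stores the most-significant byte at the lowest address.
The bytes are already most-significant first: 0x0C56A58764F0.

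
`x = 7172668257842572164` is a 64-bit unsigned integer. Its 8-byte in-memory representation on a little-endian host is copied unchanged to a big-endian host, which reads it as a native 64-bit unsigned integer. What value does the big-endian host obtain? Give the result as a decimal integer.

9523825893276879459

7172668257842572164 in 64-bit hexadecimal is 0x638A6FC7306D2B84.
Stored little-endian, the bytes at ascending addresses are 84 2B 6D 30 C7 6F 8A 63.
Read back as big-endian, the last byte is least significant, giving 0x842B6D30C76F8A63.
0x842B6D30C76F8A63 = 9523825893276879459.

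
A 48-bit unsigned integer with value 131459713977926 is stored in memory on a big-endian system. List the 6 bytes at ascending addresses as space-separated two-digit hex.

77 8F D9 8D CE 46

131459713977926 in hexadecimal, padded to 48 bits, is 0x778FD98DCE46.
Split into bytes (most-significant first): 77 8F D9 8D CE 46.
Big-endian: lowest address holds the most-significant byte.
So the memory order matches the most-significant-first order: 77 8F D9 8D CE 46.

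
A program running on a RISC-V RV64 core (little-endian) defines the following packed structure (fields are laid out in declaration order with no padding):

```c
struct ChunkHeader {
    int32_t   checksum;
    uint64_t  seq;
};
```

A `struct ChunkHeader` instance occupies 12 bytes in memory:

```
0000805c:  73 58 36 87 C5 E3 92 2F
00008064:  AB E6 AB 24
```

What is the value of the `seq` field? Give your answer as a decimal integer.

`seq` follows `checksum` (4 bytes), so it starts at byte offset 4 and occupies 8 bytes.
Bytes at offsets 4..11: C5 E3 92 2F AB E6 AB 24.
Little-endian stores the least-significant byte at the lowest address.
Reassemble most-significant byte first: 24 AB E6 AB 2F 92 E3 C5 → 0x24ABE6AB2F92E3C5.
0x24ABE6AB2F92E3C5 = 2642459229294879685.

2642459229294879685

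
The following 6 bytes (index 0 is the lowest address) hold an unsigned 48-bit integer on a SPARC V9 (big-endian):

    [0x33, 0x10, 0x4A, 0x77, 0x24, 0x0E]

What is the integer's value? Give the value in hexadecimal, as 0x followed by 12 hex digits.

Big-endian: lowest address holds the most-significant byte.
The bytes are already most-significant first: 0x33104A77240E.

0x33104A77240E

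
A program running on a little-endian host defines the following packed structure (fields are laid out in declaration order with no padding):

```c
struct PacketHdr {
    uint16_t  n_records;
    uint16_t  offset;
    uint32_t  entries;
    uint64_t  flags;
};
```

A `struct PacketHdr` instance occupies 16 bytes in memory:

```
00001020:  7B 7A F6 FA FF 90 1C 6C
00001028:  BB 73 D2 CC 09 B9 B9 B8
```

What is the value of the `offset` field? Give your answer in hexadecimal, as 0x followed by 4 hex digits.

0xFAF6

`offset` follows `n_records` (2 bytes), so it starts at byte offset 2 and occupies 2 bytes.
Bytes at offsets 2..3: F6 FA.
Little-endian stores the least-significant byte at the lowest address.
Reassemble most-significant byte first: FA F6 → 0xFAF6.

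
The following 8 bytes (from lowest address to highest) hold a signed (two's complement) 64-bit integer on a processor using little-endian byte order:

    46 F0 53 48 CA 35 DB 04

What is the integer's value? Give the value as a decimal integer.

349932538964471878

Little-endian stores the least-significant byte at the lowest address.
Reassemble most-significant byte first: 04 DB 35 CA 48 53 F0 46 → 0x04DB35CA4853F046.
0x04DB35CA4853F046 = 349932538964471878.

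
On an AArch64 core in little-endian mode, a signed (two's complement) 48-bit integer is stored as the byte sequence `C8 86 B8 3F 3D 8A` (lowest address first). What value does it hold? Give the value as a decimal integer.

-129479310014776

In little-endian order the low byte comes first in memory.
Reassemble most-significant byte first: 8A 3D 3F B8 86 C8 → 0x8A3D3FB886C8.
Top bit is set, so as a signed 48-bit value this is 0x8A3D3FB886C8 − 2^48 = -129479310014776.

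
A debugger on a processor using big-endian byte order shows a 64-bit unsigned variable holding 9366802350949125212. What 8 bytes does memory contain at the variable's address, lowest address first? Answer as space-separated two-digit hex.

9366802350949125212 in hexadecimal, padded to 64 bits, is 0x81FD911C599DCC5C.
Split into bytes (most-significant first): 81 FD 91 1C 59 9D CC 5C.
Big-endian stores the most-significant byte at the lowest address.
So the memory order matches the most-significant-first order: 81 FD 91 1C 59 9D CC 5C.

81 FD 91 1C 59 9D CC 5C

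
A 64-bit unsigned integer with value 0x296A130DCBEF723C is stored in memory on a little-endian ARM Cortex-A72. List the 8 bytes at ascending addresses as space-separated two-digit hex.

3C 72 EF CB 0D 13 6A 29

Split into bytes (most-significant first): 29 6A 13 0D CB EF 72 3C.
In little-endian order the low byte comes first in memory.
So at ascending addresses the bytes are 3C 72 EF CB 0D 13 6A 29.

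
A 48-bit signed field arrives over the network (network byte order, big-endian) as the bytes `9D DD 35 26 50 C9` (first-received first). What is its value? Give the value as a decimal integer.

-107901571673911

In big-endian order the high byte comes first in memory.
The bytes are already most-significant first: 0x9DDD352650C9.
Top bit is set, so as a signed 48-bit value this is 0x9DDD352650C9 − 2^48 = -107901571673911.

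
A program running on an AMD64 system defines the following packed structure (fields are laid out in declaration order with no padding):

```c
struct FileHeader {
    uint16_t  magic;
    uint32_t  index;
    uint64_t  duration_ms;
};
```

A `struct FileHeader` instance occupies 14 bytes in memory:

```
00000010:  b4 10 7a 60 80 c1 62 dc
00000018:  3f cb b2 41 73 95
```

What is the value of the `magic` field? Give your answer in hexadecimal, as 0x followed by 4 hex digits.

`magic` is the first field, at byte offset 0, occupying 2 bytes.
Bytes at offsets 0..1: B4 10.
In little-endian order the low byte comes first in memory.
Reassemble most-significant byte first: 10 B4 → 0x10B4.

0x10B4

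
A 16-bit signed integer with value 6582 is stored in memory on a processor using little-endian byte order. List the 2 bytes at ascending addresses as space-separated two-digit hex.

B6 19

6582 in hexadecimal, padded to 16 bits, is 0x19B6.
Split into bytes (most-significant first): 19 B6.
Little-endian stores the least-significant byte at the lowest address.
So at ascending addresses the bytes are B6 19.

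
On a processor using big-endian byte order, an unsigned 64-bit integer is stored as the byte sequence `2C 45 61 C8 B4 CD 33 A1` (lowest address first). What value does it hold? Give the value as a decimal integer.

Big-endian stores the most-significant byte at the lowest address.
The bytes are already most-significant first: 0x2C4561C8B4CD33A1.
0x2C4561C8B4CD33A1 = 3190063425716564897.

3190063425716564897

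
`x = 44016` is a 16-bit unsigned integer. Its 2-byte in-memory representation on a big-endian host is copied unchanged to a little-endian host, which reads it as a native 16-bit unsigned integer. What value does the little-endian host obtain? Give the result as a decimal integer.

61611

44016 in 16-bit hexadecimal is 0xABF0.
Stored big-endian, the bytes at ascending addresses are AB F0.
Read back as little-endian, the first byte is least significant, giving 0xF0AB.
0xF0AB = 61611.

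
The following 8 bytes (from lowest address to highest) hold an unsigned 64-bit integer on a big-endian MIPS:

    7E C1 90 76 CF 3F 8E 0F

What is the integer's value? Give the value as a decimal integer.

9133740359241666063

Big-endian stores the most-significant byte at the lowest address.
The bytes are already most-significant first: 0x7EC19076CF3F8E0F.
0x7EC19076CF3F8E0F = 9133740359241666063.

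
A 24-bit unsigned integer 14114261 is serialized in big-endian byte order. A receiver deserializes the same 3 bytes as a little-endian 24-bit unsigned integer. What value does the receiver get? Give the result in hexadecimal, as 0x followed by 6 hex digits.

0xD55DD7

14114261 in 24-bit hexadecimal is 0xD75DD5.
Stored big-endian, the bytes at ascending addresses are D7 5D D5.
Read back as little-endian, the first byte is least significant, giving 0xD55DD7.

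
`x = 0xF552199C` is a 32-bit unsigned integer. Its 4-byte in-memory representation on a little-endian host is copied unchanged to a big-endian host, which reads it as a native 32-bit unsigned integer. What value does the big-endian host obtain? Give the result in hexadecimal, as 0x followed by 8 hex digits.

0x9C1952F5

Stored little-endian, the bytes at ascending addresses are 9C 19 52 F5.
Read back as big-endian, the last byte is least significant, giving 0x9C1952F5.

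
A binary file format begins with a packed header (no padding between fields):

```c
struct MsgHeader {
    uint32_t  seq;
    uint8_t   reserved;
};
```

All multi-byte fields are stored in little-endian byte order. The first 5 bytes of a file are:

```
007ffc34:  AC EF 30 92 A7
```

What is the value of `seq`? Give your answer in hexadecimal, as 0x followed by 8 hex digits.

0x9230EFAC

`seq` is the first field, at byte offset 0, occupying 4 bytes.
Bytes at offsets 0..3: AC EF 30 92.
Little-endian stores the least-significant byte at the lowest address.
Reassemble most-significant byte first: 92 30 EF AC → 0x9230EFAC.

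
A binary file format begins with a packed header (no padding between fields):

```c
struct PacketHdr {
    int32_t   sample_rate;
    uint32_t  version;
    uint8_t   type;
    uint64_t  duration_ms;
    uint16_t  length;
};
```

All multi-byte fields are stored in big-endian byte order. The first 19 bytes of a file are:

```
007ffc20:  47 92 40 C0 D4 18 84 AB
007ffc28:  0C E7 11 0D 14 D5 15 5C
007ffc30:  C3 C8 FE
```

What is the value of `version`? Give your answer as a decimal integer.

3558376619

`version` follows `sample_rate` (4 bytes), so it starts at byte offset 4 and occupies 4 bytes.
Bytes at offsets 4..7: D4 18 84 AB.
In big-endian order the high byte comes first in memory.
The bytes are already most-significant first: 0xD41884AB.
0xD41884AB = 3558376619.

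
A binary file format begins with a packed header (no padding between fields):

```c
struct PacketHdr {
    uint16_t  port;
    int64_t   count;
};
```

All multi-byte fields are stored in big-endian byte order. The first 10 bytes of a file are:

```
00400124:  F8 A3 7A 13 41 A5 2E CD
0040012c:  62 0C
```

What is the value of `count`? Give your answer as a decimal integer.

8796446674895331852

`count` follows `port` (2 bytes), so it starts at byte offset 2 and occupies 8 bytes.
Bytes at offsets 2..9: 7A 13 41 A5 2E CD 62 0C.
In big-endian order the high byte comes first in memory.
The bytes are already most-significant first: 0x7A1341A52ECD620C.
0x7A1341A52ECD620C = 8796446674895331852.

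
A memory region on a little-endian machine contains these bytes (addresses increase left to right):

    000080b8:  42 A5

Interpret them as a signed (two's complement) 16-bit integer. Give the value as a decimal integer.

In little-endian order the low byte comes first in memory.
Reassemble most-significant byte first: A5 42 → 0xA542.
Top bit is set, so as a signed 16-bit value this is 0xA542 − 2^16 = -23230.

-23230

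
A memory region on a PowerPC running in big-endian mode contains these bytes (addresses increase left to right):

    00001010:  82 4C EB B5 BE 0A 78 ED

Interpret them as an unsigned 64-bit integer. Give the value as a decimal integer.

9389138488970606829

In big-endian order the high byte comes first in memory.
The bytes are already most-significant first: 0x824CEBB5BE0A78ED.
0x824CEBB5BE0A78ED = 9389138488970606829.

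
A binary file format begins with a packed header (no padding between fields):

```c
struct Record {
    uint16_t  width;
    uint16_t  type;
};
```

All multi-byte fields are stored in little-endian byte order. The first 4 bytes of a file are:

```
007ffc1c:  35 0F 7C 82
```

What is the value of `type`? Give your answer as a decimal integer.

33404

`type` follows `width` (2 bytes), so it starts at byte offset 2 and occupies 2 bytes.
Bytes at offsets 2..3: 7C 82.
In little-endian order the low byte comes first in memory.
Reassemble most-significant byte first: 82 7C → 0x827C.
0x827C = 33404.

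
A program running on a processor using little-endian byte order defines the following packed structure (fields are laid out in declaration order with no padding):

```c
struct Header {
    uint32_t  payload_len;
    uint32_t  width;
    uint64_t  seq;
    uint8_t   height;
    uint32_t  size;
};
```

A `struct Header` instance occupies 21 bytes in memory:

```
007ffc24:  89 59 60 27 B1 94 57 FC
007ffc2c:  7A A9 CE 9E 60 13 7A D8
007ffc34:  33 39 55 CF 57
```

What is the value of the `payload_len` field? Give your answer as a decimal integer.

`payload_len` is the first field, at byte offset 0, occupying 4 bytes.
Bytes at offsets 0..3: 89 59 60 27.
In little-endian order the low byte comes first in memory.
Reassemble most-significant byte first: 27 60 59 89 → 0x27605989.
0x27605989 = 660625801.

660625801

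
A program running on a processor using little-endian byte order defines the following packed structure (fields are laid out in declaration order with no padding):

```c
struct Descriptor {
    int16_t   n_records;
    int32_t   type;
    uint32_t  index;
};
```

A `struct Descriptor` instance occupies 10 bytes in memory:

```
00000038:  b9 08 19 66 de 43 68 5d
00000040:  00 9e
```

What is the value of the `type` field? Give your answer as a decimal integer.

`type` follows `n_records` (2 bytes), so it starts at byte offset 2 and occupies 4 bytes.
Bytes at offsets 2..5: 19 66 DE 43.
Little-endian: lowest address holds the least-significant byte.
Reassemble most-significant byte first: 43 DE 66 19 → 0x43DE6619.
0x43DE6619 = 1138648601.

1138648601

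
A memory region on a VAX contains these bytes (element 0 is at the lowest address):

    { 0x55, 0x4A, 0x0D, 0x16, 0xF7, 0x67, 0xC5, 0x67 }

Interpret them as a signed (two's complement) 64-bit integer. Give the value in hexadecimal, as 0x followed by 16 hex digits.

Little-endian stores the least-significant byte at the lowest address.
Reassemble most-significant byte first: 67 C5 67 F7 16 0D 4A 55 → 0x67C567F7160D4A55.

0x67C567F7160D4A55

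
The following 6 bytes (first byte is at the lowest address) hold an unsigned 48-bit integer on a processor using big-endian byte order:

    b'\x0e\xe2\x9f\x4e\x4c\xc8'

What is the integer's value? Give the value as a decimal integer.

16366498106568

Big-endian stores the most-significant byte at the lowest address.
The bytes are already most-significant first: 0x0EE29F4E4CC8.
0x0EE29F4E4CC8 = 16366498106568.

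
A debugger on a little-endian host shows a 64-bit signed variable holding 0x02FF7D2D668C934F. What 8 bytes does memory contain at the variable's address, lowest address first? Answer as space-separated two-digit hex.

Split into bytes (most-significant first): 02 FF 7D 2D 66 8C 93 4F.
In little-endian order the low byte comes first in memory.
So at ascending addresses the bytes are 4F 93 8C 66 2D 7D FF 02.

4F 93 8C 66 2D 7D FF 02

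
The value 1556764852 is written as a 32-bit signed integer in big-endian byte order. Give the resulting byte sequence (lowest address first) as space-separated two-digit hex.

5C CA 58 B4

1556764852 in hexadecimal, padded to 32 bits, is 0x5CCA58B4.
Split into bytes (most-significant first): 5C CA 58 B4.
Big-endian: lowest address holds the most-significant byte.
So the memory order matches the most-significant-first order: 5C CA 58 B4.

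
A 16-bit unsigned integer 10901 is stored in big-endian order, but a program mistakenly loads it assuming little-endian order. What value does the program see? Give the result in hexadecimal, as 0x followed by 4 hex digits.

0x952A

10901 in 16-bit hexadecimal is 0x2A95.
Stored big-endian, the bytes at ascending addresses are 2A 95.
Read back as little-endian, the first byte is least significant, giving 0x952A.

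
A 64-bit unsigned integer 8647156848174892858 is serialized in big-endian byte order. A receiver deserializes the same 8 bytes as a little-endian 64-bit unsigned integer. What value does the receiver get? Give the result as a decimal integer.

8647156848174892858 in 64-bit hexadecimal is 0x7800DF56BC8D073A.
Stored big-endian, the bytes at ascending addresses are 78 00 DF 56 BC 8D 07 3A.
Read back as little-endian, the first byte is least significant, giving 0x3A078DBC56DF0078.
0x3A078DBC56DF0078 = 4181466619087618168.

4181466619087618168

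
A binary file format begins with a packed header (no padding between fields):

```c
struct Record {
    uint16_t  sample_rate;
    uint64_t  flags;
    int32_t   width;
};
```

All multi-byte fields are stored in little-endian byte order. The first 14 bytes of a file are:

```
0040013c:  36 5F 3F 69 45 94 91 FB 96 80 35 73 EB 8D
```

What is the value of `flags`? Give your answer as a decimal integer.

`flags` follows `sample_rate` (2 bytes), so it starts at byte offset 2 and occupies 8 bytes.
Bytes at offsets 2..9: 3F 69 45 94 91 FB 96 80.
Little-endian stores the least-significant byte at the lowest address.
Reassemble most-significant byte first: 80 96 FB 91 94 45 69 3F → 0x8096FB919445693F.
0x8096FB919445693F = 9265869886037780799.

9265869886037780799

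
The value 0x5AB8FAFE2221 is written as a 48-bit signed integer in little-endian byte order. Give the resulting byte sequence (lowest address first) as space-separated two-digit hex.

Split into bytes (most-significant first): 5A B8 FA FE 22 21.
Little-endian stores the least-significant byte at the lowest address.
So at ascending addresses the bytes are 21 22 FE FA B8 5A.

21 22 FE FA B8 5A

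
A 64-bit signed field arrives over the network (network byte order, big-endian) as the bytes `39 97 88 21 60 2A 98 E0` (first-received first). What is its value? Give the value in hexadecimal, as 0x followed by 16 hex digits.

Big-endian: lowest address holds the most-significant byte.
The bytes are already most-significant first: 0x39978821602A98E0.

0x39978821602A98E0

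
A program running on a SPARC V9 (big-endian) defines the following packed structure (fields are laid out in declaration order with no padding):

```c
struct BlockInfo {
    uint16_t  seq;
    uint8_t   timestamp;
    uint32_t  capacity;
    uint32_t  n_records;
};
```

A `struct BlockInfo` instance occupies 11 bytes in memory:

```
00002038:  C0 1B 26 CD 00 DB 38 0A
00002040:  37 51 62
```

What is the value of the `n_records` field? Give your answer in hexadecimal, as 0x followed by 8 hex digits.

0x0A375162

`n_records` follows `seq` (2 B), `timestamp` (1 B), `capacity` (4 B), so it starts at offset 2 + 1 + 4 = 7 and occupies 4 bytes.
Bytes at offsets 7..10: 0A 37 51 62.
In big-endian order the high byte comes first in memory.
The bytes are already most-significant first: 0x0A375162.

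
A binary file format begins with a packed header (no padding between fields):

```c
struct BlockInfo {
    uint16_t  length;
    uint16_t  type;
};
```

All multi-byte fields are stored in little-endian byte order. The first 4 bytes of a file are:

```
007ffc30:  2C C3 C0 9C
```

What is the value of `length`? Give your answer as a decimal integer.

`length` is the first field, at byte offset 0, occupying 2 bytes.
Bytes at offsets 0..1: 2C C3.
Little-endian: lowest address holds the least-significant byte.
Reassemble most-significant byte first: C3 2C → 0xC32C.
0xC32C = 49964.

49964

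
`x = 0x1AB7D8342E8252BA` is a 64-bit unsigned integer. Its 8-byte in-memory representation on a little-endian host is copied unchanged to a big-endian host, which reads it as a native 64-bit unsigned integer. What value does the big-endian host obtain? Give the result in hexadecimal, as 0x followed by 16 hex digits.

Stored little-endian, the bytes at ascending addresses are BA 52 82 2E 34 D8 B7 1A.
Read back as big-endian, the last byte is least significant, giving 0xBA52822E34D8B71A.

0xBA52822E34D8B71A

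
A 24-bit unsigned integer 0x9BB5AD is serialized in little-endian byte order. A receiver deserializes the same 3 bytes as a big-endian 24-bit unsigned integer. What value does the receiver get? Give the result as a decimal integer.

Stored little-endian, the bytes at ascending addresses are AD B5 9B.
Read back as big-endian, the last byte is least significant, giving 0xADB59B.
0xADB59B = 11384219.

11384219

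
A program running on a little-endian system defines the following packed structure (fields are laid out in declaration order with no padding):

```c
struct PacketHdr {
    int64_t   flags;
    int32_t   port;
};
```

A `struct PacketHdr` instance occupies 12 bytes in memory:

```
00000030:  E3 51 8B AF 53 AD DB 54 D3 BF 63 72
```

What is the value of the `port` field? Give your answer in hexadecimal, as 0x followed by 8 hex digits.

`port` follows `flags` (8 bytes), so it starts at byte offset 8 and occupies 4 bytes.
Bytes at offsets 8..11: D3 BF 63 72.
Little-endian stores the least-significant byte at the lowest address.
Reassemble most-significant byte first: 72 63 BF D3 → 0x7263BFD3.

0x7263BFD3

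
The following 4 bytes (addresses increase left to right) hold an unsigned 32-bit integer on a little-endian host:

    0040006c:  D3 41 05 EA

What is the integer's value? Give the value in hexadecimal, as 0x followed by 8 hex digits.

0xEA0541D3

Little-endian: lowest address holds the least-significant byte.
Reassemble most-significant byte first: EA 05 41 D3 → 0xEA0541D3.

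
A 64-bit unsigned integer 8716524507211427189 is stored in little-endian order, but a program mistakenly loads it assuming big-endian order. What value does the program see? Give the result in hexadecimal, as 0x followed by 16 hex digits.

8716524507211427189 in 64-bit hexadecimal is 0x78F750DB7052ED75.
Stored little-endian, the bytes at ascending addresses are 75 ED 52 70 DB 50 F7 78.
Read back as big-endian, the last byte is least significant, giving 0x75ED5270DB50F778.

0x75ED5270DB50F778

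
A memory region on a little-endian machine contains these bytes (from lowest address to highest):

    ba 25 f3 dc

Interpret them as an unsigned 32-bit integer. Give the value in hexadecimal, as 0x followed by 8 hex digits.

In little-endian order the low byte comes first in memory.
Reassemble most-significant byte first: DC F3 25 BA → 0xDCF325BA.

0xDCF325BA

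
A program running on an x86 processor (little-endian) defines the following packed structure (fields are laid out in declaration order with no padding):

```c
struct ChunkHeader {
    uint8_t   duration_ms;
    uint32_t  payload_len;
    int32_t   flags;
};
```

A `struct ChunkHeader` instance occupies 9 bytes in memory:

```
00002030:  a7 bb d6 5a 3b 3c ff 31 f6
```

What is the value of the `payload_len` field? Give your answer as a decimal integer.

`payload_len` follows `duration_ms` (1 byte), so it starts at byte offset 1 and occupies 4 bytes.
Bytes at offsets 1..4: BB D6 5A 3B.
Little-endian stores the least-significant byte at the lowest address.
Reassemble most-significant byte first: 3B 5A D6 BB → 0x3B5AD6BB.
0x3B5AD6BB = 995808955.

995808955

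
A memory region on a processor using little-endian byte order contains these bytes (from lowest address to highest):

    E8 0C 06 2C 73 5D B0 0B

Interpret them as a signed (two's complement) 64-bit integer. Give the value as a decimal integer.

842275879559498984

In little-endian order the low byte comes first in memory.
Reassemble most-significant byte first: 0B B0 5D 73 2C 06 0C E8 → 0x0BB05D732C060CE8.
0x0BB05D732C060CE8 = 842275879559498984.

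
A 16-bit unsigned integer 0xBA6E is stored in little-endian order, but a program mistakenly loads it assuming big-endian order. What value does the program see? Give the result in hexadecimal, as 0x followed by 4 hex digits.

Stored little-endian, the bytes at ascending addresses are 6E BA.
Read back as big-endian, the last byte is least significant, giving 0x6EBA.

0x6EBA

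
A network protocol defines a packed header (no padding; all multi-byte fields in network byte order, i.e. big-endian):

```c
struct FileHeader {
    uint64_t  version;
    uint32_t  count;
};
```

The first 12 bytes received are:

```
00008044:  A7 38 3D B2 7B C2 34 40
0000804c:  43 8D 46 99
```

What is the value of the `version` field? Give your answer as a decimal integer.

12049448639819560000

`version` is the first field, at byte offset 0, occupying 8 bytes.
Bytes at offsets 0..7: A7 38 3D B2 7B C2 34 40.
In big-endian order the high byte comes first in memory.
The bytes are already most-significant first: 0xA7383DB27BC23440.
0xA7383DB27BC23440 = 12049448639819560000.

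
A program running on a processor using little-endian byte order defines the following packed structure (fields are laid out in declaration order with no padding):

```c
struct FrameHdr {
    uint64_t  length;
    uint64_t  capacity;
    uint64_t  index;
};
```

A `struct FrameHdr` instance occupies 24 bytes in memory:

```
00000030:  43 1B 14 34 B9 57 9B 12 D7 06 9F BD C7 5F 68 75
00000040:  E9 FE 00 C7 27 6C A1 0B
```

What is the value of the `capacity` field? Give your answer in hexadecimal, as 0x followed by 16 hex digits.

0x75685FC7BD9F06D7

`capacity` follows `length` (8 bytes), so it starts at byte offset 8 and occupies 8 bytes.
Bytes at offsets 8..15: D7 06 9F BD C7 5F 68 75.
Little-endian stores the least-significant byte at the lowest address.
Reassemble most-significant byte first: 75 68 5F C7 BD 9F 06 D7 → 0x75685FC7BD9F06D7.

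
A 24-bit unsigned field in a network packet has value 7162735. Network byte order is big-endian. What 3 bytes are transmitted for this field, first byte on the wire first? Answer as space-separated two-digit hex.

6D 4B 6F

7162735 in hexadecimal, padded to 24 bits, is 0x6D4B6F.
Split into bytes (most-significant first): 6D 4B 6F.
Big-endian stores the most-significant byte at the lowest address.
So the memory order matches the most-significant-first order: 6D 4B 6F.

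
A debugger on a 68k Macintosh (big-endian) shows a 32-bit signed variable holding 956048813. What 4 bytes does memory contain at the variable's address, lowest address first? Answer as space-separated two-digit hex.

956048813 in hexadecimal, padded to 32 bits, is 0x38FC25AD.
Split into bytes (most-significant first): 38 FC 25 AD.
In big-endian order the high byte comes first in memory.
So the memory order matches the most-significant-first order: 38 FC 25 AD.

38 FC 25 AD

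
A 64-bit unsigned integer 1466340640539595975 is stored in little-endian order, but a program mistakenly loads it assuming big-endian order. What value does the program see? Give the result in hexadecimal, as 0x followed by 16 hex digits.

0xC7D414270B7D5914

1466340640539595975 in 64-bit hexadecimal is 0x14597D0B2714D4C7.
Stored little-endian, the bytes at ascending addresses are C7 D4 14 27 0B 7D 59 14.
Read back as big-endian, the last byte is least significant, giving 0xC7D414270B7D5914.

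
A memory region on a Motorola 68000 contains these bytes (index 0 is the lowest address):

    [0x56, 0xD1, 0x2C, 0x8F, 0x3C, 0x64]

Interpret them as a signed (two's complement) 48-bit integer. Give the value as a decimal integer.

95456395738212

In big-endian order the high byte comes first in memory.
The bytes are already most-significant first: 0x56D12C8F3C64.
0x56D12C8F3C64 = 95456395738212.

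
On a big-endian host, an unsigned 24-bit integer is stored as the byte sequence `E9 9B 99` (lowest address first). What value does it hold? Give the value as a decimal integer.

Big-endian: lowest address holds the most-significant byte.
The bytes are already most-significant first: 0xE99B99.
0xE99B99 = 15309721.

15309721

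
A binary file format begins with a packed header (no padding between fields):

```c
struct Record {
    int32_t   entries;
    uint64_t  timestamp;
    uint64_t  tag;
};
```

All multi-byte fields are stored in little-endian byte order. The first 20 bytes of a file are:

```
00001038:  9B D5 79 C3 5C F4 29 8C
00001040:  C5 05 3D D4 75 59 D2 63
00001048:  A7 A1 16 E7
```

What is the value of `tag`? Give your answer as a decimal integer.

`tag` follows `entries` (4 B), `timestamp` (8 B), so it starts at offset 4 + 8 = 12 and occupies 8 bytes.
Bytes at offsets 12..19: 75 59 D2 63 A7 A1 16 E7.
Little-endian: lowest address holds the least-significant byte.
Reassemble most-significant byte first: E7 16 A1 A7 63 D2 59 75 → 0xE716A1A763D25975.
0xE716A1A763D25975 = 16651674412555327861.

16651674412555327861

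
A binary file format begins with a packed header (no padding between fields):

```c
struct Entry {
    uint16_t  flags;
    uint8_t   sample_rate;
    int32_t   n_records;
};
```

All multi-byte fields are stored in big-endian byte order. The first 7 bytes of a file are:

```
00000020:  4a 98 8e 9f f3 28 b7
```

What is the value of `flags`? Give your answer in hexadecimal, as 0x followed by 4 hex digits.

`flags` is the first field, at byte offset 0, occupying 2 bytes.
Bytes at offsets 0..1: 4A 98.
Big-endian: lowest address holds the most-significant byte.
The bytes are already most-significant first: 0x4A98.

0x4A98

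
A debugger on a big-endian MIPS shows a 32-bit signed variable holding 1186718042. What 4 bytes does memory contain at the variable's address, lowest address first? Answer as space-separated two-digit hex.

46 BB E1 5A

1186718042 in hexadecimal, padded to 32 bits, is 0x46BBE15A.
Split into bytes (most-significant first): 46 BB E1 5A.
Big-endian stores the most-significant byte at the lowest address.
So the memory order matches the most-significant-first order: 46 BB E1 5A.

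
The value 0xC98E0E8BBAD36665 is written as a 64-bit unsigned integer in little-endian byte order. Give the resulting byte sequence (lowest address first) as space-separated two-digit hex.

65 66 D3 BA 8B 0E 8E C9

Split into bytes (most-significant first): C9 8E 0E 8B BA D3 66 65.
Little-endian: lowest address holds the least-significant byte.
So at ascending addresses the bytes are 65 66 D3 BA 8B 0E 8E C9.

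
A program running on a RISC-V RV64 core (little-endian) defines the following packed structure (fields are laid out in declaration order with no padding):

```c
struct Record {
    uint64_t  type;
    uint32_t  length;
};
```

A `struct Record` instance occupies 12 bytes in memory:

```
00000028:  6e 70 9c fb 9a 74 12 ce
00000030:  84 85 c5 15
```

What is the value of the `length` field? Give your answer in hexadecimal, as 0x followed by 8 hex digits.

`length` follows `type` (8 bytes), so it starts at byte offset 8 and occupies 4 bytes.
Bytes at offsets 8..11: 84 85 C5 15.
Little-endian: lowest address holds the least-significant byte.
Reassemble most-significant byte first: 15 C5 85 84 → 0x15C58584.

0x15C58584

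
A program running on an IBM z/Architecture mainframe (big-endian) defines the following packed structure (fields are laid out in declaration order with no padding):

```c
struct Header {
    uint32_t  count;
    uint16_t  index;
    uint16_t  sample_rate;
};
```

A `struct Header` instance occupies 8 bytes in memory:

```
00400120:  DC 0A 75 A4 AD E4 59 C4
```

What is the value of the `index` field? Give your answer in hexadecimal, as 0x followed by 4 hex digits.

`index` follows `count` (4 bytes), so it starts at byte offset 4 and occupies 2 bytes.
Bytes at offsets 4..5: AD E4.
Big-endian stores the most-significant byte at the lowest address.
The bytes are already most-significant first: 0xADE4.

0xADE4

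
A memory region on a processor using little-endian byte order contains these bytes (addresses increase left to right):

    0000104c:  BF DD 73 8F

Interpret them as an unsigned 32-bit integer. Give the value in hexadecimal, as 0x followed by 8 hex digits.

Little-endian: lowest address holds the least-significant byte.
Reassemble most-significant byte first: 8F 73 DD BF → 0x8F73DDBF.

0x8F73DDBF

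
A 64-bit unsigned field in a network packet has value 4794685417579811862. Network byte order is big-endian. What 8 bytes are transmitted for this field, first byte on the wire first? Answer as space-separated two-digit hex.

42 8A 24 FB E4 97 14 16

4794685417579811862 in hexadecimal, padded to 64 bits, is 0x428A24FBE4971416.
Split into bytes (most-significant first): 42 8A 24 FB E4 97 14 16.
Big-endian stores the most-significant byte at the lowest address.
So the memory order matches the most-significant-first order: 42 8A 24 FB E4 97 14 16.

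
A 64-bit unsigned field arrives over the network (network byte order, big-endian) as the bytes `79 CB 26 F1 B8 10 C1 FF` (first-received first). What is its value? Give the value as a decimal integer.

8776151118478623231

Big-endian stores the most-significant byte at the lowest address.
The bytes are already most-significant first: 0x79CB26F1B810C1FF.
0x79CB26F1B810C1FF = 8776151118478623231.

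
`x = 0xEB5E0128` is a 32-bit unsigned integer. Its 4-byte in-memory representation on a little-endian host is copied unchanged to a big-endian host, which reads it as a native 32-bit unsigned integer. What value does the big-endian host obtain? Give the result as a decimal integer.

671178475

Stored little-endian, the bytes at ascending addresses are 28 01 5E EB.
Read back as big-endian, the last byte is least significant, giving 0x28015EEB.
0x28015EEB = 671178475.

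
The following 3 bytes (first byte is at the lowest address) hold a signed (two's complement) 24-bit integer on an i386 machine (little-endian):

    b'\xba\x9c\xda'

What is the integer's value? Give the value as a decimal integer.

-2450246

In little-endian order the low byte comes first in memory.
Reassemble most-significant byte first: DA 9C BA → 0xDA9CBA.
Top bit is set, so as a signed 24-bit value this is 0xDA9CBA − 2^24 = -2450246.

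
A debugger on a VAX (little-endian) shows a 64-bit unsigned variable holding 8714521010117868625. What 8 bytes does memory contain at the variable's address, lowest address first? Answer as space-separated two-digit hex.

8714521010117868625 in hexadecimal, padded to 64 bits, is 0x78F032AFEBC0FC51.
Split into bytes (most-significant first): 78 F0 32 AF EB C0 FC 51.
In little-endian order the low byte comes first in memory.
So at ascending addresses the bytes are 51 FC C0 EB AF 32 F0 78.

51 FC C0 EB AF 32 F0 78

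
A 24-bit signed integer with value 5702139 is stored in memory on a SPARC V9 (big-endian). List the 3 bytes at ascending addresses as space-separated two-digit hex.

5702139 in hexadecimal, padded to 24 bits, is 0x5701FB.
Split into bytes (most-significant first): 57 01 FB.
Big-endian: lowest address holds the most-significant byte.
So the memory order matches the most-significant-first order: 57 01 FB.

57 01 FB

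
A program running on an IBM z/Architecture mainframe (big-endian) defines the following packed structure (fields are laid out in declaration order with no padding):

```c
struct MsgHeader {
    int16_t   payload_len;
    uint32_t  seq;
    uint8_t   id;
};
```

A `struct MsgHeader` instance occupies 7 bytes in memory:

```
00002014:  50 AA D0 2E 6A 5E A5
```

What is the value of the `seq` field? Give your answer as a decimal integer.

`seq` follows `payload_len` (2 bytes), so it starts at byte offset 2 and occupies 4 bytes.
Bytes at offsets 2..5: D0 2E 6A 5E.
Big-endian stores the most-significant byte at the lowest address.
The bytes are already most-significant first: 0xD02E6A5E.
0xD02E6A5E = 3492702814.

3492702814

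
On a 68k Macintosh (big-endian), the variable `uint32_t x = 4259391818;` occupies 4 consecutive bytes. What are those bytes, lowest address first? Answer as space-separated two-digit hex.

FD E1 29 4A

4259391818 in hexadecimal, padded to 32 bits, is 0xFDE1294A.
Split into bytes (most-significant first): FD E1 29 4A.
In big-endian order the high byte comes first in memory.
So the memory order matches the most-significant-first order: FD E1 29 4A.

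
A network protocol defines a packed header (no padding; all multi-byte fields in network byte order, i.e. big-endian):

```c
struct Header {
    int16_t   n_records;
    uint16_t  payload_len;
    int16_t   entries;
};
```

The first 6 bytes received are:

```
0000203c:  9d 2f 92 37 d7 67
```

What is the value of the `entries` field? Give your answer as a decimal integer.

`entries` follows `n_records` (2 B), `payload_len` (2 B), so it starts at offset 2 + 2 = 4 and occupies 2 bytes.
Bytes at offsets 4..5: D7 67.
Big-endian: lowest address holds the most-significant byte.
The bytes are already most-significant first: 0xD767.
Top bit is set, so as a signed 16-bit value this is 0xD767 − 2^16 = -10393.

-10393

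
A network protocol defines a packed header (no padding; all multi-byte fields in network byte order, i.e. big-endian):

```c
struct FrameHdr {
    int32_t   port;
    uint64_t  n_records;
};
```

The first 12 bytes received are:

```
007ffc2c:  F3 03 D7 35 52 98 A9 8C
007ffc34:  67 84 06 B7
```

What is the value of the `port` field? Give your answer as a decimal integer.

`port` is the first field, at byte offset 0, occupying 4 bytes.
Bytes at offsets 0..3: F3 03 D7 35.
Big-endian: lowest address holds the most-significant byte.
The bytes are already most-significant first: 0xF303D735.
Top bit is set, so as a signed 32-bit value this is 0xF303D735 − 2^32 = -217852107.

-217852107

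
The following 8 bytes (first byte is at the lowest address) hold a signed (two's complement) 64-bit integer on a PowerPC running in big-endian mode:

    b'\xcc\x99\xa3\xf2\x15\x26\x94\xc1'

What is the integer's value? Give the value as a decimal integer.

-3703748958403259199

Big-endian stores the most-significant byte at the lowest address.
The bytes are already most-significant first: 0xCC99A3F2152694C1.
Top bit is set, so as a signed 64-bit value this is 0xCC99A3F2152694C1 − 2^64 = -3703748958403259199.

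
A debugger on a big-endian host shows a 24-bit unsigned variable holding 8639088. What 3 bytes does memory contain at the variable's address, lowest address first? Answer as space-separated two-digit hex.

8639088 in hexadecimal, padded to 24 bits, is 0x83D270.
Split into bytes (most-significant first): 83 D2 70.
Big-endian: lowest address holds the most-significant byte.
So the memory order matches the most-significant-first order: 83 D2 70.

83 D2 70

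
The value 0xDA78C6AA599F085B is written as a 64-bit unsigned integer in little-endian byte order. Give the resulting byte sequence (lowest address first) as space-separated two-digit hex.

Split into bytes (most-significant first): DA 78 C6 AA 59 9F 08 5B.
In little-endian order the low byte comes first in memory.
So at ascending addresses the bytes are 5B 08 9F 59 AA C6 78 DA.

5B 08 9F 59 AA C6 78 DA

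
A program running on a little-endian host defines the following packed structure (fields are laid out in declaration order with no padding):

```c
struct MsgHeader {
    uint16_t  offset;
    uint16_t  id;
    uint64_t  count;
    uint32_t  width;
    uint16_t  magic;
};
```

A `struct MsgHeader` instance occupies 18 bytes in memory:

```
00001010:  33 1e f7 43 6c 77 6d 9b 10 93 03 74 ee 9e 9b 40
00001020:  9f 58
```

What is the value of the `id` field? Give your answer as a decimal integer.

17399

`id` follows `offset` (2 bytes), so it starts at byte offset 2 and occupies 2 bytes.
Bytes at offsets 2..3: F7 43.
Little-endian stores the least-significant byte at the lowest address.
Reassemble most-significant byte first: 43 F7 → 0x43F7.
0x43F7 = 17399.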